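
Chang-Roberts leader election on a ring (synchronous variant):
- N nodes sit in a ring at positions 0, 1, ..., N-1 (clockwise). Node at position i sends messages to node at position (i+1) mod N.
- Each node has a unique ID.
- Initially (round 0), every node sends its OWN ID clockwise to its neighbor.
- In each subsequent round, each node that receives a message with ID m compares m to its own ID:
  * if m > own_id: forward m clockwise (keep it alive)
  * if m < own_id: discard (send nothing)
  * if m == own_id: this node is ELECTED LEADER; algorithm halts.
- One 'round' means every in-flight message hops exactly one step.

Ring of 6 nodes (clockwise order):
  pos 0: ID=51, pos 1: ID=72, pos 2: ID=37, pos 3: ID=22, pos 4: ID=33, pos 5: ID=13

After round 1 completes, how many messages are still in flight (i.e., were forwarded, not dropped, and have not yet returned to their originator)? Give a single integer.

Round 1: pos1(id72) recv 51: drop; pos2(id37) recv 72: fwd; pos3(id22) recv 37: fwd; pos4(id33) recv 22: drop; pos5(id13) recv 33: fwd; pos0(id51) recv 13: drop
After round 1: 3 messages still in flight

Answer: 3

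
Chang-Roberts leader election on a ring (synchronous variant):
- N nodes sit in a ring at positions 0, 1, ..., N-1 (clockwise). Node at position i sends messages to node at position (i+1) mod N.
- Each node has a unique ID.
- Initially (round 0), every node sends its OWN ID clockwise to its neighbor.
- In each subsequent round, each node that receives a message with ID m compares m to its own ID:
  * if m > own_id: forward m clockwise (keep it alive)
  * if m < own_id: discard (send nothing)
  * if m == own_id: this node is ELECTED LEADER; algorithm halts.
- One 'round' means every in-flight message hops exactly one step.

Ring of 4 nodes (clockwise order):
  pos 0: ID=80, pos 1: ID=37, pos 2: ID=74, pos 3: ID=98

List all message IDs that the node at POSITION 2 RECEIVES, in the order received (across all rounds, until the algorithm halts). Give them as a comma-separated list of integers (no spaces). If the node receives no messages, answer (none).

Answer: 37,80,98

Derivation:
Round 1: pos1(id37) recv 80: fwd; pos2(id74) recv 37: drop; pos3(id98) recv 74: drop; pos0(id80) recv 98: fwd
Round 2: pos2(id74) recv 80: fwd; pos1(id37) recv 98: fwd
Round 3: pos3(id98) recv 80: drop; pos2(id74) recv 98: fwd
Round 4: pos3(id98) recv 98: ELECTED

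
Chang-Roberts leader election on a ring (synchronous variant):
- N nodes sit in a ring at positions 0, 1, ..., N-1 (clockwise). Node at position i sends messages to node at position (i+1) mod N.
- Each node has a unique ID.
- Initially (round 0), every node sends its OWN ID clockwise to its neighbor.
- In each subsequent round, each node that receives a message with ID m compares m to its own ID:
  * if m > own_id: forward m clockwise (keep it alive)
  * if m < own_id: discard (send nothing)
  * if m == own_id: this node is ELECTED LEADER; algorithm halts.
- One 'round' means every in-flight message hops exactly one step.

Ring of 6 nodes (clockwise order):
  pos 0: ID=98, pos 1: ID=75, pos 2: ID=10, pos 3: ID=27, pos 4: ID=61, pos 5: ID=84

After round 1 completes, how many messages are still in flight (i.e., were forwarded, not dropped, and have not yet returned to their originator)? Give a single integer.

Answer: 2

Derivation:
Round 1: pos1(id75) recv 98: fwd; pos2(id10) recv 75: fwd; pos3(id27) recv 10: drop; pos4(id61) recv 27: drop; pos5(id84) recv 61: drop; pos0(id98) recv 84: drop
After round 1: 2 messages still in flight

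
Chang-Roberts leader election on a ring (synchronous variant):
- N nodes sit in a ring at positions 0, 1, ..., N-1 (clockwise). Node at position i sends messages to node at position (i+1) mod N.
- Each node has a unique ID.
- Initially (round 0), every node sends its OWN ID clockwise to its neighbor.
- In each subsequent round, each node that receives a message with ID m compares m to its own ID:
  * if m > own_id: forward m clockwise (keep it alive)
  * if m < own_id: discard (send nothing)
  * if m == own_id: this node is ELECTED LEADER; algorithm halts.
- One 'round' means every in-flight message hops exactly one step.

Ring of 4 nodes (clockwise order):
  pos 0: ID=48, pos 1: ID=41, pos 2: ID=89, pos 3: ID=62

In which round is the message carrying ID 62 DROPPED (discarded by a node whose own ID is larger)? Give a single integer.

Round 1: pos1(id41) recv 48: fwd; pos2(id89) recv 41: drop; pos3(id62) recv 89: fwd; pos0(id48) recv 62: fwd
Round 2: pos2(id89) recv 48: drop; pos0(id48) recv 89: fwd; pos1(id41) recv 62: fwd
Round 3: pos1(id41) recv 89: fwd; pos2(id89) recv 62: drop
Round 4: pos2(id89) recv 89: ELECTED
Message ID 62 originates at pos 3; dropped at pos 2 in round 3

Answer: 3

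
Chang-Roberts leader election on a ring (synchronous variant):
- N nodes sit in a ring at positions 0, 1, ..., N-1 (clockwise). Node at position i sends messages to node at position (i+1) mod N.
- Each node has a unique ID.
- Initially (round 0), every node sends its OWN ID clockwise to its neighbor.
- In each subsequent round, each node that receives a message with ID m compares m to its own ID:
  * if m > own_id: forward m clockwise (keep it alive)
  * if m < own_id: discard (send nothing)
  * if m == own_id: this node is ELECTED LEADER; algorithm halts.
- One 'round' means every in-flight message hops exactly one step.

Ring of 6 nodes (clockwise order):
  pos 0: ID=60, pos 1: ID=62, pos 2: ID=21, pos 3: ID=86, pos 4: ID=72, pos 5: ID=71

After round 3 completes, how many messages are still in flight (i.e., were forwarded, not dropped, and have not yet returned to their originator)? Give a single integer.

Answer: 3

Derivation:
Round 1: pos1(id62) recv 60: drop; pos2(id21) recv 62: fwd; pos3(id86) recv 21: drop; pos4(id72) recv 86: fwd; pos5(id71) recv 72: fwd; pos0(id60) recv 71: fwd
Round 2: pos3(id86) recv 62: drop; pos5(id71) recv 86: fwd; pos0(id60) recv 72: fwd; pos1(id62) recv 71: fwd
Round 3: pos0(id60) recv 86: fwd; pos1(id62) recv 72: fwd; pos2(id21) recv 71: fwd
After round 3: 3 messages still in flight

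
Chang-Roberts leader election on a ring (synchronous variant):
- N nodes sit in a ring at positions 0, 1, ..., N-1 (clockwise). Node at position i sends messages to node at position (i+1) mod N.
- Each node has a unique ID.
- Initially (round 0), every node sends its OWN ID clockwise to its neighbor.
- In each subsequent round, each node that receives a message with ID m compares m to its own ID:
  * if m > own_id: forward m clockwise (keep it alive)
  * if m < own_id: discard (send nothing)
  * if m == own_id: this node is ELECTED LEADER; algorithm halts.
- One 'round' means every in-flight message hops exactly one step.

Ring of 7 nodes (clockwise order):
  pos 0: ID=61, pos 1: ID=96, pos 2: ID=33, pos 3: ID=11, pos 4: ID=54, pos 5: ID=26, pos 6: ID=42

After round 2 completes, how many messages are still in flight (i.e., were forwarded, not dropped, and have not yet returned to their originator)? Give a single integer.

Answer: 2

Derivation:
Round 1: pos1(id96) recv 61: drop; pos2(id33) recv 96: fwd; pos3(id11) recv 33: fwd; pos4(id54) recv 11: drop; pos5(id26) recv 54: fwd; pos6(id42) recv 26: drop; pos0(id61) recv 42: drop
Round 2: pos3(id11) recv 96: fwd; pos4(id54) recv 33: drop; pos6(id42) recv 54: fwd
After round 2: 2 messages still in flight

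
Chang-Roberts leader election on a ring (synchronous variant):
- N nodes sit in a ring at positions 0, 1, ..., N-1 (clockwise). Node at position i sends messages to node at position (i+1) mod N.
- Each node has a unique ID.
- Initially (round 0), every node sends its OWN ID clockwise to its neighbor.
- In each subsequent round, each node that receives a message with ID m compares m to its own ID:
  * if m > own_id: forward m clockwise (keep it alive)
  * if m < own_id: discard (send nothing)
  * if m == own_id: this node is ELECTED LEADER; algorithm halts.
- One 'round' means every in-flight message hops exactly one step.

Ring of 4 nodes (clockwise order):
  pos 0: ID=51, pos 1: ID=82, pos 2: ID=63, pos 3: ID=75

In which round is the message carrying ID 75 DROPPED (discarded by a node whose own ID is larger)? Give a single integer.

Answer: 2

Derivation:
Round 1: pos1(id82) recv 51: drop; pos2(id63) recv 82: fwd; pos3(id75) recv 63: drop; pos0(id51) recv 75: fwd
Round 2: pos3(id75) recv 82: fwd; pos1(id82) recv 75: drop
Round 3: pos0(id51) recv 82: fwd
Round 4: pos1(id82) recv 82: ELECTED
Message ID 75 originates at pos 3; dropped at pos 1 in round 2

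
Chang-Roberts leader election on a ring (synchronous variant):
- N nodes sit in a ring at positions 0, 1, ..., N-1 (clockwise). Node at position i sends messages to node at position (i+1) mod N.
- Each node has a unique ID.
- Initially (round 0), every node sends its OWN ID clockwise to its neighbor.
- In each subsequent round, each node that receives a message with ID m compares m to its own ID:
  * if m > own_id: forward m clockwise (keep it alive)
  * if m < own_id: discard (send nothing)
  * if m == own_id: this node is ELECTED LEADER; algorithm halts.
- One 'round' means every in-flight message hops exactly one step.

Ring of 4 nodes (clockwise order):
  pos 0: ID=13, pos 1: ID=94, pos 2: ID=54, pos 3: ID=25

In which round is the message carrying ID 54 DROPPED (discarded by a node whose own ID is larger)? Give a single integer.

Answer: 3

Derivation:
Round 1: pos1(id94) recv 13: drop; pos2(id54) recv 94: fwd; pos3(id25) recv 54: fwd; pos0(id13) recv 25: fwd
Round 2: pos3(id25) recv 94: fwd; pos0(id13) recv 54: fwd; pos1(id94) recv 25: drop
Round 3: pos0(id13) recv 94: fwd; pos1(id94) recv 54: drop
Round 4: pos1(id94) recv 94: ELECTED
Message ID 54 originates at pos 2; dropped at pos 1 in round 3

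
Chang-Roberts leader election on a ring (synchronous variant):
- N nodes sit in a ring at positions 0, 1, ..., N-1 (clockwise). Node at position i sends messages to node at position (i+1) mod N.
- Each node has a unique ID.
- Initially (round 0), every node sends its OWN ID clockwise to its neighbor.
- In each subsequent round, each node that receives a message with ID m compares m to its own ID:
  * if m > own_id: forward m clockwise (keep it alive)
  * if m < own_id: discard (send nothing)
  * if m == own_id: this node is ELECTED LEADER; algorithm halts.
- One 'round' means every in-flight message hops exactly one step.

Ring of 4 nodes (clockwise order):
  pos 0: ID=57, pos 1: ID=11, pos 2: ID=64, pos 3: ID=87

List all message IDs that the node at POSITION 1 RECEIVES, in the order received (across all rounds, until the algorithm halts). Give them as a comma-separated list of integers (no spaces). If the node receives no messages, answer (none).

Round 1: pos1(id11) recv 57: fwd; pos2(id64) recv 11: drop; pos3(id87) recv 64: drop; pos0(id57) recv 87: fwd
Round 2: pos2(id64) recv 57: drop; pos1(id11) recv 87: fwd
Round 3: pos2(id64) recv 87: fwd
Round 4: pos3(id87) recv 87: ELECTED

Answer: 57,87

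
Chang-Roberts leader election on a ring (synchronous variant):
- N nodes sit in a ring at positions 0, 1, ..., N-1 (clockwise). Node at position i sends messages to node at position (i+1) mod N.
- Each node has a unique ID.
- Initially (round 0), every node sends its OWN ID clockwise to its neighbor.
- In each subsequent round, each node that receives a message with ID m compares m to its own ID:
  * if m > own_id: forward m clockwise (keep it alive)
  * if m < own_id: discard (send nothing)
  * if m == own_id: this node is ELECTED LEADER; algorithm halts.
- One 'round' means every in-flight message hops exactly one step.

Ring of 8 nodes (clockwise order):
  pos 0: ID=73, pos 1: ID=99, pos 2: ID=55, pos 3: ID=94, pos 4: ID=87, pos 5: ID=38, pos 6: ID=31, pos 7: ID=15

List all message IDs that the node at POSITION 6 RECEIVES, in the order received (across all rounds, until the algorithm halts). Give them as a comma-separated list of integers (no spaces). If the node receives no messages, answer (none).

Round 1: pos1(id99) recv 73: drop; pos2(id55) recv 99: fwd; pos3(id94) recv 55: drop; pos4(id87) recv 94: fwd; pos5(id38) recv 87: fwd; pos6(id31) recv 38: fwd; pos7(id15) recv 31: fwd; pos0(id73) recv 15: drop
Round 2: pos3(id94) recv 99: fwd; pos5(id38) recv 94: fwd; pos6(id31) recv 87: fwd; pos7(id15) recv 38: fwd; pos0(id73) recv 31: drop
Round 3: pos4(id87) recv 99: fwd; pos6(id31) recv 94: fwd; pos7(id15) recv 87: fwd; pos0(id73) recv 38: drop
Round 4: pos5(id38) recv 99: fwd; pos7(id15) recv 94: fwd; pos0(id73) recv 87: fwd
Round 5: pos6(id31) recv 99: fwd; pos0(id73) recv 94: fwd; pos1(id99) recv 87: drop
Round 6: pos7(id15) recv 99: fwd; pos1(id99) recv 94: drop
Round 7: pos0(id73) recv 99: fwd
Round 8: pos1(id99) recv 99: ELECTED

Answer: 38,87,94,99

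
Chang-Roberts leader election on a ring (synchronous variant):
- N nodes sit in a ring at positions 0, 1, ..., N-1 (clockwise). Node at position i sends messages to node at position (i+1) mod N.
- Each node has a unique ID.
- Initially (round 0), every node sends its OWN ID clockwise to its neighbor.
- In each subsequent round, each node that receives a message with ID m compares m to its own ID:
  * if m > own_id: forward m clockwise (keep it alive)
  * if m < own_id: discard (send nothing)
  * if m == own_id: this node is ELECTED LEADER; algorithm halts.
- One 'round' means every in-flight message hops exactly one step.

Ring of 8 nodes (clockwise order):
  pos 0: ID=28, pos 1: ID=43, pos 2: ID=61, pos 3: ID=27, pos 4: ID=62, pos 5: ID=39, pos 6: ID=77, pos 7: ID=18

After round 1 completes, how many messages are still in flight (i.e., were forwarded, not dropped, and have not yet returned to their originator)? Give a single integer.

Round 1: pos1(id43) recv 28: drop; pos2(id61) recv 43: drop; pos3(id27) recv 61: fwd; pos4(id62) recv 27: drop; pos5(id39) recv 62: fwd; pos6(id77) recv 39: drop; pos7(id18) recv 77: fwd; pos0(id28) recv 18: drop
After round 1: 3 messages still in flight

Answer: 3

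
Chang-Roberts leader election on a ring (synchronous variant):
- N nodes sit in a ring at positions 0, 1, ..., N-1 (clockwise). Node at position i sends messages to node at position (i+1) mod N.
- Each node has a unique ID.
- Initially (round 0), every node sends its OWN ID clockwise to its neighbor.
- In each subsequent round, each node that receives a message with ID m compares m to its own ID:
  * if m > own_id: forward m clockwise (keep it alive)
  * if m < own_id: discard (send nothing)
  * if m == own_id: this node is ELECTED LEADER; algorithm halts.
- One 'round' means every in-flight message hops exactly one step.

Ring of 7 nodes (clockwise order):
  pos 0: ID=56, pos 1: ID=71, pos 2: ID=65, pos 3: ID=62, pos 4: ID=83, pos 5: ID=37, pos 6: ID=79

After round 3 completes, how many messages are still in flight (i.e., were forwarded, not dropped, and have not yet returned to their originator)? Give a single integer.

Answer: 2

Derivation:
Round 1: pos1(id71) recv 56: drop; pos2(id65) recv 71: fwd; pos3(id62) recv 65: fwd; pos4(id83) recv 62: drop; pos5(id37) recv 83: fwd; pos6(id79) recv 37: drop; pos0(id56) recv 79: fwd
Round 2: pos3(id62) recv 71: fwd; pos4(id83) recv 65: drop; pos6(id79) recv 83: fwd; pos1(id71) recv 79: fwd
Round 3: pos4(id83) recv 71: drop; pos0(id56) recv 83: fwd; pos2(id65) recv 79: fwd
After round 3: 2 messages still in flight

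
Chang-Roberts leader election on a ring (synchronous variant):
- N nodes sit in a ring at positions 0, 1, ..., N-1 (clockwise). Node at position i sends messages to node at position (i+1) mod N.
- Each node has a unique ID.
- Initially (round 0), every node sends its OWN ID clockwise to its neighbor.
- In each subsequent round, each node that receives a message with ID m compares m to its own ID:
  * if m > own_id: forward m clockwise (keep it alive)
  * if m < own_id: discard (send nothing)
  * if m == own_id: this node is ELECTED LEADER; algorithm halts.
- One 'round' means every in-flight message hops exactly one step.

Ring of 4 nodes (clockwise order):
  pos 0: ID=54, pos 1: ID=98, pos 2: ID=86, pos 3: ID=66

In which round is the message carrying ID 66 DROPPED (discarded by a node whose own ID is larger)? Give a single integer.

Round 1: pos1(id98) recv 54: drop; pos2(id86) recv 98: fwd; pos3(id66) recv 86: fwd; pos0(id54) recv 66: fwd
Round 2: pos3(id66) recv 98: fwd; pos0(id54) recv 86: fwd; pos1(id98) recv 66: drop
Round 3: pos0(id54) recv 98: fwd; pos1(id98) recv 86: drop
Round 4: pos1(id98) recv 98: ELECTED
Message ID 66 originates at pos 3; dropped at pos 1 in round 2

Answer: 2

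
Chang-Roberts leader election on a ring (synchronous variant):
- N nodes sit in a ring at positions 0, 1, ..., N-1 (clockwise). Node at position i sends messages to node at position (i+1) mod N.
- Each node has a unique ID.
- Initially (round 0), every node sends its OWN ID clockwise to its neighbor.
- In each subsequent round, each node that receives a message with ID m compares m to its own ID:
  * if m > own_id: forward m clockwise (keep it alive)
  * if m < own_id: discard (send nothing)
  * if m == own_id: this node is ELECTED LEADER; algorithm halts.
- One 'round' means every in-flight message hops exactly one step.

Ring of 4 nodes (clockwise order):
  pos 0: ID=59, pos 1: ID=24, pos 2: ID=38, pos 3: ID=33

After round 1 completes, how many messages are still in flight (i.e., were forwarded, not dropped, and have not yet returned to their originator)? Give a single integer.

Answer: 2

Derivation:
Round 1: pos1(id24) recv 59: fwd; pos2(id38) recv 24: drop; pos3(id33) recv 38: fwd; pos0(id59) recv 33: drop
After round 1: 2 messages still in flight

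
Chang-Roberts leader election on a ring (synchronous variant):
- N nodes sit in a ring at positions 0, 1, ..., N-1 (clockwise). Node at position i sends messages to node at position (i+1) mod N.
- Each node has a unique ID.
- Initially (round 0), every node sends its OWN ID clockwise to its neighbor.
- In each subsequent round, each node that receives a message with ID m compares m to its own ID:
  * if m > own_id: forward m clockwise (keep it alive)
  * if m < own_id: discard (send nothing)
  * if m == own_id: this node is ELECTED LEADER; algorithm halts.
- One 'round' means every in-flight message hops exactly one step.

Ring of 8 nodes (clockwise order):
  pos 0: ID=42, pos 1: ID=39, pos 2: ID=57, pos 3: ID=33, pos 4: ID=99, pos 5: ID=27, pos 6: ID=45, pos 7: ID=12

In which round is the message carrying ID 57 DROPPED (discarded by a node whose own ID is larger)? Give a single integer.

Round 1: pos1(id39) recv 42: fwd; pos2(id57) recv 39: drop; pos3(id33) recv 57: fwd; pos4(id99) recv 33: drop; pos5(id27) recv 99: fwd; pos6(id45) recv 27: drop; pos7(id12) recv 45: fwd; pos0(id42) recv 12: drop
Round 2: pos2(id57) recv 42: drop; pos4(id99) recv 57: drop; pos6(id45) recv 99: fwd; pos0(id42) recv 45: fwd
Round 3: pos7(id12) recv 99: fwd; pos1(id39) recv 45: fwd
Round 4: pos0(id42) recv 99: fwd; pos2(id57) recv 45: drop
Round 5: pos1(id39) recv 99: fwd
Round 6: pos2(id57) recv 99: fwd
Round 7: pos3(id33) recv 99: fwd
Round 8: pos4(id99) recv 99: ELECTED
Message ID 57 originates at pos 2; dropped at pos 4 in round 2

Answer: 2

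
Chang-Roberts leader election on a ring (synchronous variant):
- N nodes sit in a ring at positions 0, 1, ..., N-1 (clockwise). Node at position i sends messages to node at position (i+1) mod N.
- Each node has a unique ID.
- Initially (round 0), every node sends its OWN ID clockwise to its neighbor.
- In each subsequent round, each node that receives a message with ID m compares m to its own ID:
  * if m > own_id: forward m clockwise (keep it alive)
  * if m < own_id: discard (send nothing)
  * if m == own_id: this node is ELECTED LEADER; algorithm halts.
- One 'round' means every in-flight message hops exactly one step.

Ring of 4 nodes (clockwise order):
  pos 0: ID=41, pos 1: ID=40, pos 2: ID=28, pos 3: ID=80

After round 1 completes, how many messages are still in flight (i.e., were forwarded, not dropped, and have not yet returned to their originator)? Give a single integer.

Answer: 3

Derivation:
Round 1: pos1(id40) recv 41: fwd; pos2(id28) recv 40: fwd; pos3(id80) recv 28: drop; pos0(id41) recv 80: fwd
After round 1: 3 messages still in flight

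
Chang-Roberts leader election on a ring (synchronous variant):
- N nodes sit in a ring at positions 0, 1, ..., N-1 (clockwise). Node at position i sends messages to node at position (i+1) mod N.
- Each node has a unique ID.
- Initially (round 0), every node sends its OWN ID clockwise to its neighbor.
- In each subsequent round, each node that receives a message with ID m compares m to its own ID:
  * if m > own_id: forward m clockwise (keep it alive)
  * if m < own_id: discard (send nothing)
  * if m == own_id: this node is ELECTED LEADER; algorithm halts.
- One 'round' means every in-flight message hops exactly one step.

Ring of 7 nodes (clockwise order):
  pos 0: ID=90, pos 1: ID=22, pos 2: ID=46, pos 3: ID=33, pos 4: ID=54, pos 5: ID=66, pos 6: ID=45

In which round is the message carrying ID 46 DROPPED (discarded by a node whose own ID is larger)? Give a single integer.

Round 1: pos1(id22) recv 90: fwd; pos2(id46) recv 22: drop; pos3(id33) recv 46: fwd; pos4(id54) recv 33: drop; pos5(id66) recv 54: drop; pos6(id45) recv 66: fwd; pos0(id90) recv 45: drop
Round 2: pos2(id46) recv 90: fwd; pos4(id54) recv 46: drop; pos0(id90) recv 66: drop
Round 3: pos3(id33) recv 90: fwd
Round 4: pos4(id54) recv 90: fwd
Round 5: pos5(id66) recv 90: fwd
Round 6: pos6(id45) recv 90: fwd
Round 7: pos0(id90) recv 90: ELECTED
Message ID 46 originates at pos 2; dropped at pos 4 in round 2

Answer: 2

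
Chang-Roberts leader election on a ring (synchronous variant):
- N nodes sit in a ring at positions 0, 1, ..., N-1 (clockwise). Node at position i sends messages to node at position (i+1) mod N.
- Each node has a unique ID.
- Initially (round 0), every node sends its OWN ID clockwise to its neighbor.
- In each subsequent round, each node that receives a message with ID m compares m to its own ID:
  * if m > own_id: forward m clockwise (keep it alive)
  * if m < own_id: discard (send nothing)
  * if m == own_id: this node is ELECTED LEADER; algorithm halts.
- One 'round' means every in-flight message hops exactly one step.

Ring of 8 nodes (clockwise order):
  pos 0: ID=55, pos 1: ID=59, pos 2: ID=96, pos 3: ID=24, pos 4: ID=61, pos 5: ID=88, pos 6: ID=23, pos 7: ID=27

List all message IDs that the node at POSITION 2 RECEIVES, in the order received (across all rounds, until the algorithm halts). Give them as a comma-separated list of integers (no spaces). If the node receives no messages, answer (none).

Answer: 59,88,96

Derivation:
Round 1: pos1(id59) recv 55: drop; pos2(id96) recv 59: drop; pos3(id24) recv 96: fwd; pos4(id61) recv 24: drop; pos5(id88) recv 61: drop; pos6(id23) recv 88: fwd; pos7(id27) recv 23: drop; pos0(id55) recv 27: drop
Round 2: pos4(id61) recv 96: fwd; pos7(id27) recv 88: fwd
Round 3: pos5(id88) recv 96: fwd; pos0(id55) recv 88: fwd
Round 4: pos6(id23) recv 96: fwd; pos1(id59) recv 88: fwd
Round 5: pos7(id27) recv 96: fwd; pos2(id96) recv 88: drop
Round 6: pos0(id55) recv 96: fwd
Round 7: pos1(id59) recv 96: fwd
Round 8: pos2(id96) recv 96: ELECTED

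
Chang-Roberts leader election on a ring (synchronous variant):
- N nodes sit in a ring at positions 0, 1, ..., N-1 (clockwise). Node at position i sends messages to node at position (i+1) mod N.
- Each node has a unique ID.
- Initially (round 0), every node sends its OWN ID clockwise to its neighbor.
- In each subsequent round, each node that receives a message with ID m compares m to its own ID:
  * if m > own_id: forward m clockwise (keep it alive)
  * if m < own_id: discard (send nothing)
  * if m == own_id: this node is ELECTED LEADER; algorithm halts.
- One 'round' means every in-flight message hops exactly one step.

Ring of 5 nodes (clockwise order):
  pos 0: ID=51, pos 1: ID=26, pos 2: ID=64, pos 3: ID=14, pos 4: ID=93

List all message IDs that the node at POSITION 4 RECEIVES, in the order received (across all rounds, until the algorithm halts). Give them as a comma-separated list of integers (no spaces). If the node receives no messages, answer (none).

Round 1: pos1(id26) recv 51: fwd; pos2(id64) recv 26: drop; pos3(id14) recv 64: fwd; pos4(id93) recv 14: drop; pos0(id51) recv 93: fwd
Round 2: pos2(id64) recv 51: drop; pos4(id93) recv 64: drop; pos1(id26) recv 93: fwd
Round 3: pos2(id64) recv 93: fwd
Round 4: pos3(id14) recv 93: fwd
Round 5: pos4(id93) recv 93: ELECTED

Answer: 14,64,93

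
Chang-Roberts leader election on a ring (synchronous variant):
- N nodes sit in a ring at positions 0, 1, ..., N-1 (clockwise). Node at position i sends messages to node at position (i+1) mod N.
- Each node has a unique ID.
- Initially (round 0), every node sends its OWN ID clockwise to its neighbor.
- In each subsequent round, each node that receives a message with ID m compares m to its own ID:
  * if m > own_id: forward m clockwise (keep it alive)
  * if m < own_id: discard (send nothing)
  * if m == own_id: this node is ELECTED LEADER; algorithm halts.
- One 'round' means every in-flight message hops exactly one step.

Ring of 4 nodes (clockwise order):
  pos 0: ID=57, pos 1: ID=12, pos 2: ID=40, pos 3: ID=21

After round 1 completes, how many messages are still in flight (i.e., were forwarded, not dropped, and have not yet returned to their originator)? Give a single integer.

Round 1: pos1(id12) recv 57: fwd; pos2(id40) recv 12: drop; pos3(id21) recv 40: fwd; pos0(id57) recv 21: drop
After round 1: 2 messages still in flight

Answer: 2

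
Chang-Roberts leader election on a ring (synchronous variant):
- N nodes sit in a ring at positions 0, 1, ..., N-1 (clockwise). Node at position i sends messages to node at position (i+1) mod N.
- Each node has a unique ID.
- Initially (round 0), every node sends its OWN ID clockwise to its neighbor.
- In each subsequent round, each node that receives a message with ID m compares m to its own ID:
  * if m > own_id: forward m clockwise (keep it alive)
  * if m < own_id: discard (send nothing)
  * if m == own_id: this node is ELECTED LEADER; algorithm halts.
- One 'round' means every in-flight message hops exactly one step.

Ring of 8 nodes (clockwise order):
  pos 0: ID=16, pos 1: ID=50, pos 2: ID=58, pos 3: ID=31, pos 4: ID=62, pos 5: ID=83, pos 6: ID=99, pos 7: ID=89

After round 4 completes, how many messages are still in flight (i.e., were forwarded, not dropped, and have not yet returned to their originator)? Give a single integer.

Round 1: pos1(id50) recv 16: drop; pos2(id58) recv 50: drop; pos3(id31) recv 58: fwd; pos4(id62) recv 31: drop; pos5(id83) recv 62: drop; pos6(id99) recv 83: drop; pos7(id89) recv 99: fwd; pos0(id16) recv 89: fwd
Round 2: pos4(id62) recv 58: drop; pos0(id16) recv 99: fwd; pos1(id50) recv 89: fwd
Round 3: pos1(id50) recv 99: fwd; pos2(id58) recv 89: fwd
Round 4: pos2(id58) recv 99: fwd; pos3(id31) recv 89: fwd
After round 4: 2 messages still in flight

Answer: 2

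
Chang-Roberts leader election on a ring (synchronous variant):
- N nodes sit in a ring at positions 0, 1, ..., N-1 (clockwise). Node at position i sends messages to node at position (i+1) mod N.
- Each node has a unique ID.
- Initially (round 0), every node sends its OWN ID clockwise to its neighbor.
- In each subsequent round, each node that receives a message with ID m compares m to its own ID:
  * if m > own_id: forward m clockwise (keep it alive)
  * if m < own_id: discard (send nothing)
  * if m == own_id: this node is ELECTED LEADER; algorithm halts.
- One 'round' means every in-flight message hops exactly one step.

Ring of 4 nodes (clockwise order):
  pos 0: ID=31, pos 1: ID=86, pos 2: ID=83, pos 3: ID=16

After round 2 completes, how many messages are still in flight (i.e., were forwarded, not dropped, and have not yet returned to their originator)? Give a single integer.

Answer: 2

Derivation:
Round 1: pos1(id86) recv 31: drop; pos2(id83) recv 86: fwd; pos3(id16) recv 83: fwd; pos0(id31) recv 16: drop
Round 2: pos3(id16) recv 86: fwd; pos0(id31) recv 83: fwd
After round 2: 2 messages still in flight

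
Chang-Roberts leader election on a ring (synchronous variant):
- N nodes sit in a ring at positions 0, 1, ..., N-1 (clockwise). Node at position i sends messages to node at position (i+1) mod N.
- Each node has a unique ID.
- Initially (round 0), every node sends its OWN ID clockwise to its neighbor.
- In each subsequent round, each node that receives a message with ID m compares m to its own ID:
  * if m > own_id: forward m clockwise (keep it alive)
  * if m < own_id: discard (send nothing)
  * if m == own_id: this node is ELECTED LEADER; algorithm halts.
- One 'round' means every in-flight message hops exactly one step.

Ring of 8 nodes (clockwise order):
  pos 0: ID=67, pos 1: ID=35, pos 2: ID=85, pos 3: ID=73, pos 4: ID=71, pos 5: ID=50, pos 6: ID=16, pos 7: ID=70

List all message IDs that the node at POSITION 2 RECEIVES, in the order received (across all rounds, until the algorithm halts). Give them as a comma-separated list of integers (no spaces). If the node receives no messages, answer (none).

Round 1: pos1(id35) recv 67: fwd; pos2(id85) recv 35: drop; pos3(id73) recv 85: fwd; pos4(id71) recv 73: fwd; pos5(id50) recv 71: fwd; pos6(id16) recv 50: fwd; pos7(id70) recv 16: drop; pos0(id67) recv 70: fwd
Round 2: pos2(id85) recv 67: drop; pos4(id71) recv 85: fwd; pos5(id50) recv 73: fwd; pos6(id16) recv 71: fwd; pos7(id70) recv 50: drop; pos1(id35) recv 70: fwd
Round 3: pos5(id50) recv 85: fwd; pos6(id16) recv 73: fwd; pos7(id70) recv 71: fwd; pos2(id85) recv 70: drop
Round 4: pos6(id16) recv 85: fwd; pos7(id70) recv 73: fwd; pos0(id67) recv 71: fwd
Round 5: pos7(id70) recv 85: fwd; pos0(id67) recv 73: fwd; pos1(id35) recv 71: fwd
Round 6: pos0(id67) recv 85: fwd; pos1(id35) recv 73: fwd; pos2(id85) recv 71: drop
Round 7: pos1(id35) recv 85: fwd; pos2(id85) recv 73: drop
Round 8: pos2(id85) recv 85: ELECTED

Answer: 35,67,70,71,73,85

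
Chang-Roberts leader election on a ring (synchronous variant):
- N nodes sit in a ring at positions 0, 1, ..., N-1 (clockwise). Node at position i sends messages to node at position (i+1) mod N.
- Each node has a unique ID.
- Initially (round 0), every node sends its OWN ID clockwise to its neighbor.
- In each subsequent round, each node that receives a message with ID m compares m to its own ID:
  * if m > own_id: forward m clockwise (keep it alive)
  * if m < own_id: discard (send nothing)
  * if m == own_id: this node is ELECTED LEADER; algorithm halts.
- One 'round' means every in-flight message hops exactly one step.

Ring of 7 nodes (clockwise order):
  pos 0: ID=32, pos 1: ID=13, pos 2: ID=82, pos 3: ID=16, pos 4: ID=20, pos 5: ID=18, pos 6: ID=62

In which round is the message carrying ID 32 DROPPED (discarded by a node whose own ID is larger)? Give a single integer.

Round 1: pos1(id13) recv 32: fwd; pos2(id82) recv 13: drop; pos3(id16) recv 82: fwd; pos4(id20) recv 16: drop; pos5(id18) recv 20: fwd; pos6(id62) recv 18: drop; pos0(id32) recv 62: fwd
Round 2: pos2(id82) recv 32: drop; pos4(id20) recv 82: fwd; pos6(id62) recv 20: drop; pos1(id13) recv 62: fwd
Round 3: pos5(id18) recv 82: fwd; pos2(id82) recv 62: drop
Round 4: pos6(id62) recv 82: fwd
Round 5: pos0(id32) recv 82: fwd
Round 6: pos1(id13) recv 82: fwd
Round 7: pos2(id82) recv 82: ELECTED
Message ID 32 originates at pos 0; dropped at pos 2 in round 2

Answer: 2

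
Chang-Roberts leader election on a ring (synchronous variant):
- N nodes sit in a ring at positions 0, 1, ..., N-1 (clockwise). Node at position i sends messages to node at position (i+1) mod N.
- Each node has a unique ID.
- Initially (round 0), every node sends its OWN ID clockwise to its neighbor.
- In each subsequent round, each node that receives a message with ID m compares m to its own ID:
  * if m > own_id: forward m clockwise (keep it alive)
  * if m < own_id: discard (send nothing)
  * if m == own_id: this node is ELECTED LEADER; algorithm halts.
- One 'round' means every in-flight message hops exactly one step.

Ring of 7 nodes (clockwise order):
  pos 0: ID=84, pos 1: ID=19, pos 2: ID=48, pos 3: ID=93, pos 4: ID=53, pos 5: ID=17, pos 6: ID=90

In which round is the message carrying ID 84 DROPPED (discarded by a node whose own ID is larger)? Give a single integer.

Answer: 3

Derivation:
Round 1: pos1(id19) recv 84: fwd; pos2(id48) recv 19: drop; pos3(id93) recv 48: drop; pos4(id53) recv 93: fwd; pos5(id17) recv 53: fwd; pos6(id90) recv 17: drop; pos0(id84) recv 90: fwd
Round 2: pos2(id48) recv 84: fwd; pos5(id17) recv 93: fwd; pos6(id90) recv 53: drop; pos1(id19) recv 90: fwd
Round 3: pos3(id93) recv 84: drop; pos6(id90) recv 93: fwd; pos2(id48) recv 90: fwd
Round 4: pos0(id84) recv 93: fwd; pos3(id93) recv 90: drop
Round 5: pos1(id19) recv 93: fwd
Round 6: pos2(id48) recv 93: fwd
Round 7: pos3(id93) recv 93: ELECTED
Message ID 84 originates at pos 0; dropped at pos 3 in round 3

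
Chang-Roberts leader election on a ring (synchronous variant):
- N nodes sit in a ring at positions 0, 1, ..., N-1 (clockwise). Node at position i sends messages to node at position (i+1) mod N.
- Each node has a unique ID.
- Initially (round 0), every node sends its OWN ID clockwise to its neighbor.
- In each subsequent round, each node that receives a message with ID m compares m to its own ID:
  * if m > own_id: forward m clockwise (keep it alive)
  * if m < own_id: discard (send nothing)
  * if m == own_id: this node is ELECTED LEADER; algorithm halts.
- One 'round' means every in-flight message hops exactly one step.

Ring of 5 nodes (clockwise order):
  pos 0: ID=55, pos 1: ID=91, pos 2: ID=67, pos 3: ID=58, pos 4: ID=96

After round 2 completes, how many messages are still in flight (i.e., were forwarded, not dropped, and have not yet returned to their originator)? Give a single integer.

Answer: 2

Derivation:
Round 1: pos1(id91) recv 55: drop; pos2(id67) recv 91: fwd; pos3(id58) recv 67: fwd; pos4(id96) recv 58: drop; pos0(id55) recv 96: fwd
Round 2: pos3(id58) recv 91: fwd; pos4(id96) recv 67: drop; pos1(id91) recv 96: fwd
After round 2: 2 messages still in flight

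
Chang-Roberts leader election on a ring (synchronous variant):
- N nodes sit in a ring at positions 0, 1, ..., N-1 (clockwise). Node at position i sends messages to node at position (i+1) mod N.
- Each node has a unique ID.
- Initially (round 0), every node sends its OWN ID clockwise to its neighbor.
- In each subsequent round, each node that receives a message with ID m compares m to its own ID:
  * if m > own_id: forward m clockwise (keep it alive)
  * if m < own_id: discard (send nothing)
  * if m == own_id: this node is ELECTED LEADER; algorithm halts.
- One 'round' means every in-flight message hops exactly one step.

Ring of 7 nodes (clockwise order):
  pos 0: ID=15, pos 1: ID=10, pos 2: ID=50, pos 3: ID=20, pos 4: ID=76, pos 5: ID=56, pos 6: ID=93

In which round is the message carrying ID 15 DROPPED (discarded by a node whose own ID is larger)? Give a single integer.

Round 1: pos1(id10) recv 15: fwd; pos2(id50) recv 10: drop; pos3(id20) recv 50: fwd; pos4(id76) recv 20: drop; pos5(id56) recv 76: fwd; pos6(id93) recv 56: drop; pos0(id15) recv 93: fwd
Round 2: pos2(id50) recv 15: drop; pos4(id76) recv 50: drop; pos6(id93) recv 76: drop; pos1(id10) recv 93: fwd
Round 3: pos2(id50) recv 93: fwd
Round 4: pos3(id20) recv 93: fwd
Round 5: pos4(id76) recv 93: fwd
Round 6: pos5(id56) recv 93: fwd
Round 7: pos6(id93) recv 93: ELECTED
Message ID 15 originates at pos 0; dropped at pos 2 in round 2

Answer: 2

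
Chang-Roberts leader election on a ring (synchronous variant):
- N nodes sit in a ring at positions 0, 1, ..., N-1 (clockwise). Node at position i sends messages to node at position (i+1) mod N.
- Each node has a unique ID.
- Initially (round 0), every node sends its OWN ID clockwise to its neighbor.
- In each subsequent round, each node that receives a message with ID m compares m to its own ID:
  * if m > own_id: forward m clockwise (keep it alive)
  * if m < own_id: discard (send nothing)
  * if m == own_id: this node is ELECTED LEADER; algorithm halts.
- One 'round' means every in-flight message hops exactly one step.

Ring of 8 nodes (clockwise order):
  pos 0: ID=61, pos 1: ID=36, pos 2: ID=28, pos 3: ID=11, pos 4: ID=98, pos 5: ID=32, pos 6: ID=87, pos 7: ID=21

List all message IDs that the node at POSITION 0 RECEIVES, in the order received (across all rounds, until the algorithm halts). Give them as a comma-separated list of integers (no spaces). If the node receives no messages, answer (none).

Answer: 21,87,98

Derivation:
Round 1: pos1(id36) recv 61: fwd; pos2(id28) recv 36: fwd; pos3(id11) recv 28: fwd; pos4(id98) recv 11: drop; pos5(id32) recv 98: fwd; pos6(id87) recv 32: drop; pos7(id21) recv 87: fwd; pos0(id61) recv 21: drop
Round 2: pos2(id28) recv 61: fwd; pos3(id11) recv 36: fwd; pos4(id98) recv 28: drop; pos6(id87) recv 98: fwd; pos0(id61) recv 87: fwd
Round 3: pos3(id11) recv 61: fwd; pos4(id98) recv 36: drop; pos7(id21) recv 98: fwd; pos1(id36) recv 87: fwd
Round 4: pos4(id98) recv 61: drop; pos0(id61) recv 98: fwd; pos2(id28) recv 87: fwd
Round 5: pos1(id36) recv 98: fwd; pos3(id11) recv 87: fwd
Round 6: pos2(id28) recv 98: fwd; pos4(id98) recv 87: drop
Round 7: pos3(id11) recv 98: fwd
Round 8: pos4(id98) recv 98: ELECTED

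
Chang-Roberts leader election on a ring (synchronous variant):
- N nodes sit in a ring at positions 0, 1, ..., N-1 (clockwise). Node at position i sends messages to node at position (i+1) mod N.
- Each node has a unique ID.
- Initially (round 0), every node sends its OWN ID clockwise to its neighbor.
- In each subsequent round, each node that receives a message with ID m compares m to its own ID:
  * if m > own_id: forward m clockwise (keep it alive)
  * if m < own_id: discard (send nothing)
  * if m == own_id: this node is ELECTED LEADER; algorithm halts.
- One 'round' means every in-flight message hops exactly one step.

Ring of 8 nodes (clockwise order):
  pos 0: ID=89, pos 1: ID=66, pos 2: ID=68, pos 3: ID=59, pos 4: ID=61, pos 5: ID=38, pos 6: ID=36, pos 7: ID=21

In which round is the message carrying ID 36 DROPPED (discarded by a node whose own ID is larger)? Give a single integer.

Round 1: pos1(id66) recv 89: fwd; pos2(id68) recv 66: drop; pos3(id59) recv 68: fwd; pos4(id61) recv 59: drop; pos5(id38) recv 61: fwd; pos6(id36) recv 38: fwd; pos7(id21) recv 36: fwd; pos0(id89) recv 21: drop
Round 2: pos2(id68) recv 89: fwd; pos4(id61) recv 68: fwd; pos6(id36) recv 61: fwd; pos7(id21) recv 38: fwd; pos0(id89) recv 36: drop
Round 3: pos3(id59) recv 89: fwd; pos5(id38) recv 68: fwd; pos7(id21) recv 61: fwd; pos0(id89) recv 38: drop
Round 4: pos4(id61) recv 89: fwd; pos6(id36) recv 68: fwd; pos0(id89) recv 61: drop
Round 5: pos5(id38) recv 89: fwd; pos7(id21) recv 68: fwd
Round 6: pos6(id36) recv 89: fwd; pos0(id89) recv 68: drop
Round 7: pos7(id21) recv 89: fwd
Round 8: pos0(id89) recv 89: ELECTED
Message ID 36 originates at pos 6; dropped at pos 0 in round 2

Answer: 2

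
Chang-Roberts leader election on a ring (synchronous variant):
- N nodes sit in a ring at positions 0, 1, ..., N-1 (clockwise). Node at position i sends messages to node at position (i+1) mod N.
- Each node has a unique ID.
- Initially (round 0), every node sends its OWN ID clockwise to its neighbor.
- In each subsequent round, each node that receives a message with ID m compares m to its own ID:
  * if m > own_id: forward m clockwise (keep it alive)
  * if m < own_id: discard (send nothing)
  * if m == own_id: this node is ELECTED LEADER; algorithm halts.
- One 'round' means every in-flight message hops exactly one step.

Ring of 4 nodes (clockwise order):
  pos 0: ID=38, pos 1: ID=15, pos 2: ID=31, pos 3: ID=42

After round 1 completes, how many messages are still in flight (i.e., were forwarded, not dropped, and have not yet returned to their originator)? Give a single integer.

Round 1: pos1(id15) recv 38: fwd; pos2(id31) recv 15: drop; pos3(id42) recv 31: drop; pos0(id38) recv 42: fwd
After round 1: 2 messages still in flight

Answer: 2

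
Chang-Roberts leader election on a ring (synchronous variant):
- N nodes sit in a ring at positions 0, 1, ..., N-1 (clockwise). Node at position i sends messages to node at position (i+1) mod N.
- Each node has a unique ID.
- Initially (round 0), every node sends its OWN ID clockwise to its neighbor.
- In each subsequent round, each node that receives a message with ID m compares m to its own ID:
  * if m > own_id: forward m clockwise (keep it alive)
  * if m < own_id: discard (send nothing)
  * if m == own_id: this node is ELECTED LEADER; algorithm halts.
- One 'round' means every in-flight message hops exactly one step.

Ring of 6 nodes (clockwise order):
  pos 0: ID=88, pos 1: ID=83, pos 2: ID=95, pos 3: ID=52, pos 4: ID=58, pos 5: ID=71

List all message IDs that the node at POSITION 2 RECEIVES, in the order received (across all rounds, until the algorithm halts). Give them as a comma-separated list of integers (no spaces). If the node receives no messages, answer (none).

Answer: 83,88,95

Derivation:
Round 1: pos1(id83) recv 88: fwd; pos2(id95) recv 83: drop; pos3(id52) recv 95: fwd; pos4(id58) recv 52: drop; pos5(id71) recv 58: drop; pos0(id88) recv 71: drop
Round 2: pos2(id95) recv 88: drop; pos4(id58) recv 95: fwd
Round 3: pos5(id71) recv 95: fwd
Round 4: pos0(id88) recv 95: fwd
Round 5: pos1(id83) recv 95: fwd
Round 6: pos2(id95) recv 95: ELECTED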